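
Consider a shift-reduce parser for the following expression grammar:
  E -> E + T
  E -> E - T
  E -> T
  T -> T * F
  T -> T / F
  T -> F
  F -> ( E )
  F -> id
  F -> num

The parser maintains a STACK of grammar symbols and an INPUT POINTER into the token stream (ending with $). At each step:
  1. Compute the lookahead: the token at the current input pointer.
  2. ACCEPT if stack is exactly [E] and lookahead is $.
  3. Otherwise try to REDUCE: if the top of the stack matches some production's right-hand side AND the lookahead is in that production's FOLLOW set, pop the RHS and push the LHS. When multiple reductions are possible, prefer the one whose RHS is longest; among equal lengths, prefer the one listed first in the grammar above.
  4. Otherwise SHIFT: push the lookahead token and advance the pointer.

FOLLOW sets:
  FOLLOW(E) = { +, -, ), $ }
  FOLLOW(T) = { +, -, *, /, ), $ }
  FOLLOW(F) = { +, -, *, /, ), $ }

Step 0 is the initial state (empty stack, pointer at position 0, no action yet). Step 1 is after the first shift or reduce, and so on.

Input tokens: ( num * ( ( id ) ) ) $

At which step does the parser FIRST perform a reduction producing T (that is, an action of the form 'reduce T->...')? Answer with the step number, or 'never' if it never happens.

Answer: 4

Derivation:
Step 1: shift (. Stack=[(] ptr=1 lookahead=num remaining=[num * ( ( id ) ) ) $]
Step 2: shift num. Stack=[( num] ptr=2 lookahead=* remaining=[* ( ( id ) ) ) $]
Step 3: reduce F->num. Stack=[( F] ptr=2 lookahead=* remaining=[* ( ( id ) ) ) $]
Step 4: reduce T->F. Stack=[( T] ptr=2 lookahead=* remaining=[* ( ( id ) ) ) $]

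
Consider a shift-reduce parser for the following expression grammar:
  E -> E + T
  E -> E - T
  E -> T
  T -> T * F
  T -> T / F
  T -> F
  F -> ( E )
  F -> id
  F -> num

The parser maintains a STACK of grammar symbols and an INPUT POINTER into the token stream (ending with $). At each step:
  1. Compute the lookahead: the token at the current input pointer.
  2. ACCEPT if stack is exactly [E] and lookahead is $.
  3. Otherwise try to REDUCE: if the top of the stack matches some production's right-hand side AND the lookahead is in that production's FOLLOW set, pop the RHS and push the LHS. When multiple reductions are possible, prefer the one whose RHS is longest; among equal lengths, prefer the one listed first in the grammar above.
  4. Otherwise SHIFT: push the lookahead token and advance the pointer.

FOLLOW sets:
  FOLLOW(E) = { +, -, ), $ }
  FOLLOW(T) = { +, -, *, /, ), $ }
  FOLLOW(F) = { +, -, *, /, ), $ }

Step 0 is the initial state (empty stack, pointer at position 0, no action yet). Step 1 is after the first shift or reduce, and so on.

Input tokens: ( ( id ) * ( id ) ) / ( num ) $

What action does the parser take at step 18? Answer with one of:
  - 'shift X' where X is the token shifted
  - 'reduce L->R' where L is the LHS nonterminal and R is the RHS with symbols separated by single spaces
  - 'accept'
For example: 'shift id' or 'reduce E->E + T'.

Step 1: shift (. Stack=[(] ptr=1 lookahead=( remaining=[( id ) * ( id ) ) / ( num ) $]
Step 2: shift (. Stack=[( (] ptr=2 lookahead=id remaining=[id ) * ( id ) ) / ( num ) $]
Step 3: shift id. Stack=[( ( id] ptr=3 lookahead=) remaining=[) * ( id ) ) / ( num ) $]
Step 4: reduce F->id. Stack=[( ( F] ptr=3 lookahead=) remaining=[) * ( id ) ) / ( num ) $]
Step 5: reduce T->F. Stack=[( ( T] ptr=3 lookahead=) remaining=[) * ( id ) ) / ( num ) $]
Step 6: reduce E->T. Stack=[( ( E] ptr=3 lookahead=) remaining=[) * ( id ) ) / ( num ) $]
Step 7: shift ). Stack=[( ( E )] ptr=4 lookahead=* remaining=[* ( id ) ) / ( num ) $]
Step 8: reduce F->( E ). Stack=[( F] ptr=4 lookahead=* remaining=[* ( id ) ) / ( num ) $]
Step 9: reduce T->F. Stack=[( T] ptr=4 lookahead=* remaining=[* ( id ) ) / ( num ) $]
Step 10: shift *. Stack=[( T *] ptr=5 lookahead=( remaining=[( id ) ) / ( num ) $]
Step 11: shift (. Stack=[( T * (] ptr=6 lookahead=id remaining=[id ) ) / ( num ) $]
Step 12: shift id. Stack=[( T * ( id] ptr=7 lookahead=) remaining=[) ) / ( num ) $]
Step 13: reduce F->id. Stack=[( T * ( F] ptr=7 lookahead=) remaining=[) ) / ( num ) $]
Step 14: reduce T->F. Stack=[( T * ( T] ptr=7 lookahead=) remaining=[) ) / ( num ) $]
Step 15: reduce E->T. Stack=[( T * ( E] ptr=7 lookahead=) remaining=[) ) / ( num ) $]
Step 16: shift ). Stack=[( T * ( E )] ptr=8 lookahead=) remaining=[) / ( num ) $]
Step 17: reduce F->( E ). Stack=[( T * F] ptr=8 lookahead=) remaining=[) / ( num ) $]
Step 18: reduce T->T * F. Stack=[( T] ptr=8 lookahead=) remaining=[) / ( num ) $]

Answer: reduce T->T * F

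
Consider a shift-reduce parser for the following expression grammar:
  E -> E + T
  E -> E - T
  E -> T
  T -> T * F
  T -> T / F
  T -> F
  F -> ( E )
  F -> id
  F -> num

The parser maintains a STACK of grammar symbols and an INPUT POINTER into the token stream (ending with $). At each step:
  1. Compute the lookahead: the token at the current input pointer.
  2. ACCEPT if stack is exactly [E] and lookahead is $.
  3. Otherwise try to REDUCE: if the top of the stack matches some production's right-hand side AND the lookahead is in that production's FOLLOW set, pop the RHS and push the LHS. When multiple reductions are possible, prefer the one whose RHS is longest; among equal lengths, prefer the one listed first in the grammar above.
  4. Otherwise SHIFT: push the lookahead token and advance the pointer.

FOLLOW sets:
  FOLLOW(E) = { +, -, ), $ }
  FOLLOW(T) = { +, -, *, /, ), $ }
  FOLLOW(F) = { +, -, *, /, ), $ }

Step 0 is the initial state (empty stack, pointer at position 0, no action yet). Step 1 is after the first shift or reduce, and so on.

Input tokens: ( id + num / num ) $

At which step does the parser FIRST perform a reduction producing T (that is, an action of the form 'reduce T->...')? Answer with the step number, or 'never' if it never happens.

Step 1: shift (. Stack=[(] ptr=1 lookahead=id remaining=[id + num / num ) $]
Step 2: shift id. Stack=[( id] ptr=2 lookahead=+ remaining=[+ num / num ) $]
Step 3: reduce F->id. Stack=[( F] ptr=2 lookahead=+ remaining=[+ num / num ) $]
Step 4: reduce T->F. Stack=[( T] ptr=2 lookahead=+ remaining=[+ num / num ) $]

Answer: 4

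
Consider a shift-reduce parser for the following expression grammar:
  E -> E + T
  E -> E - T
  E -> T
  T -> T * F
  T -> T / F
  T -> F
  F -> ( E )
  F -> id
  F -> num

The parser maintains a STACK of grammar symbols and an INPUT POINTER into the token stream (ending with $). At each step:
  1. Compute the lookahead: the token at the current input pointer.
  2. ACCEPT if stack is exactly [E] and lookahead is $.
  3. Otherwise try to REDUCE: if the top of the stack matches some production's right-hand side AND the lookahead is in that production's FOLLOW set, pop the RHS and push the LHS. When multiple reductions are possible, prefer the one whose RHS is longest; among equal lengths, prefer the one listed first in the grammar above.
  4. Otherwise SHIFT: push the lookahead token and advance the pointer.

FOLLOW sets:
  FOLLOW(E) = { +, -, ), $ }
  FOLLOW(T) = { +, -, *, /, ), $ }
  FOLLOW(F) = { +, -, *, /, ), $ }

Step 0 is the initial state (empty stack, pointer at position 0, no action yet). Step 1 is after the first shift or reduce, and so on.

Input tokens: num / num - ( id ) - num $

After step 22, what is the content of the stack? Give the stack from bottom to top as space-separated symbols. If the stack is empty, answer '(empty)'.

Step 1: shift num. Stack=[num] ptr=1 lookahead=/ remaining=[/ num - ( id ) - num $]
Step 2: reduce F->num. Stack=[F] ptr=1 lookahead=/ remaining=[/ num - ( id ) - num $]
Step 3: reduce T->F. Stack=[T] ptr=1 lookahead=/ remaining=[/ num - ( id ) - num $]
Step 4: shift /. Stack=[T /] ptr=2 lookahead=num remaining=[num - ( id ) - num $]
Step 5: shift num. Stack=[T / num] ptr=3 lookahead=- remaining=[- ( id ) - num $]
Step 6: reduce F->num. Stack=[T / F] ptr=3 lookahead=- remaining=[- ( id ) - num $]
Step 7: reduce T->T / F. Stack=[T] ptr=3 lookahead=- remaining=[- ( id ) - num $]
Step 8: reduce E->T. Stack=[E] ptr=3 lookahead=- remaining=[- ( id ) - num $]
Step 9: shift -. Stack=[E -] ptr=4 lookahead=( remaining=[( id ) - num $]
Step 10: shift (. Stack=[E - (] ptr=5 lookahead=id remaining=[id ) - num $]
Step 11: shift id. Stack=[E - ( id] ptr=6 lookahead=) remaining=[) - num $]
Step 12: reduce F->id. Stack=[E - ( F] ptr=6 lookahead=) remaining=[) - num $]
Step 13: reduce T->F. Stack=[E - ( T] ptr=6 lookahead=) remaining=[) - num $]
Step 14: reduce E->T. Stack=[E - ( E] ptr=6 lookahead=) remaining=[) - num $]
Step 15: shift ). Stack=[E - ( E )] ptr=7 lookahead=- remaining=[- num $]
Step 16: reduce F->( E ). Stack=[E - F] ptr=7 lookahead=- remaining=[- num $]
Step 17: reduce T->F. Stack=[E - T] ptr=7 lookahead=- remaining=[- num $]
Step 18: reduce E->E - T. Stack=[E] ptr=7 lookahead=- remaining=[- num $]
Step 19: shift -. Stack=[E -] ptr=8 lookahead=num remaining=[num $]
Step 20: shift num. Stack=[E - num] ptr=9 lookahead=$ remaining=[$]
Step 21: reduce F->num. Stack=[E - F] ptr=9 lookahead=$ remaining=[$]
Step 22: reduce T->F. Stack=[E - T] ptr=9 lookahead=$ remaining=[$]

Answer: E - T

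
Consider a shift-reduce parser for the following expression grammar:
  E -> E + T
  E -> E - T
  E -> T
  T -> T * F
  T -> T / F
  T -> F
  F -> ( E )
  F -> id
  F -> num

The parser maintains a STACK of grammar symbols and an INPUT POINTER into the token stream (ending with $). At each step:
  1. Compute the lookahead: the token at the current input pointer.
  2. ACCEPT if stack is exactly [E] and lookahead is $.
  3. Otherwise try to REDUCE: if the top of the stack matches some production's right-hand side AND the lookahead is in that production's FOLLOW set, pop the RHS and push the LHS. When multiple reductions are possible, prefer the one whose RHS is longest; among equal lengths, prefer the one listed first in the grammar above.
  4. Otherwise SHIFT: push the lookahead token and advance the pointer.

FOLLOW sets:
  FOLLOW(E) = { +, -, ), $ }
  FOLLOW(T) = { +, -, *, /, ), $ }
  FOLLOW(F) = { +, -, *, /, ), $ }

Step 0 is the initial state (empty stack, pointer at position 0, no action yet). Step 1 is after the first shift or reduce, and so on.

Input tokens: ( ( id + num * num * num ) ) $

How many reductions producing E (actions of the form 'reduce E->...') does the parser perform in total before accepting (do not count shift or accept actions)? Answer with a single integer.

Step 1: shift (. Stack=[(] ptr=1 lookahead=( remaining=[( id + num * num * num ) ) $]
Step 2: shift (. Stack=[( (] ptr=2 lookahead=id remaining=[id + num * num * num ) ) $]
Step 3: shift id. Stack=[( ( id] ptr=3 lookahead=+ remaining=[+ num * num * num ) ) $]
Step 4: reduce F->id. Stack=[( ( F] ptr=3 lookahead=+ remaining=[+ num * num * num ) ) $]
Step 5: reduce T->F. Stack=[( ( T] ptr=3 lookahead=+ remaining=[+ num * num * num ) ) $]
Step 6: reduce E->T. Stack=[( ( E] ptr=3 lookahead=+ remaining=[+ num * num * num ) ) $]
Step 7: shift +. Stack=[( ( E +] ptr=4 lookahead=num remaining=[num * num * num ) ) $]
Step 8: shift num. Stack=[( ( E + num] ptr=5 lookahead=* remaining=[* num * num ) ) $]
Step 9: reduce F->num. Stack=[( ( E + F] ptr=5 lookahead=* remaining=[* num * num ) ) $]
Step 10: reduce T->F. Stack=[( ( E + T] ptr=5 lookahead=* remaining=[* num * num ) ) $]
Step 11: shift *. Stack=[( ( E + T *] ptr=6 lookahead=num remaining=[num * num ) ) $]
Step 12: shift num. Stack=[( ( E + T * num] ptr=7 lookahead=* remaining=[* num ) ) $]
Step 13: reduce F->num. Stack=[( ( E + T * F] ptr=7 lookahead=* remaining=[* num ) ) $]
Step 14: reduce T->T * F. Stack=[( ( E + T] ptr=7 lookahead=* remaining=[* num ) ) $]
Step 15: shift *. Stack=[( ( E + T *] ptr=8 lookahead=num remaining=[num ) ) $]
Step 16: shift num. Stack=[( ( E + T * num] ptr=9 lookahead=) remaining=[) ) $]
Step 17: reduce F->num. Stack=[( ( E + T * F] ptr=9 lookahead=) remaining=[) ) $]
Step 18: reduce T->T * F. Stack=[( ( E + T] ptr=9 lookahead=) remaining=[) ) $]
Step 19: reduce E->E + T. Stack=[( ( E] ptr=9 lookahead=) remaining=[) ) $]
Step 20: shift ). Stack=[( ( E )] ptr=10 lookahead=) remaining=[) $]
Step 21: reduce F->( E ). Stack=[( F] ptr=10 lookahead=) remaining=[) $]
Step 22: reduce T->F. Stack=[( T] ptr=10 lookahead=) remaining=[) $]
Step 23: reduce E->T. Stack=[( E] ptr=10 lookahead=) remaining=[) $]
Step 24: shift ). Stack=[( E )] ptr=11 lookahead=$ remaining=[$]
Step 25: reduce F->( E ). Stack=[F] ptr=11 lookahead=$ remaining=[$]
Step 26: reduce T->F. Stack=[T] ptr=11 lookahead=$ remaining=[$]
Step 27: reduce E->T. Stack=[E] ptr=11 lookahead=$ remaining=[$]
Step 28: accept. Stack=[E] ptr=11 lookahead=$ remaining=[$]

Answer: 4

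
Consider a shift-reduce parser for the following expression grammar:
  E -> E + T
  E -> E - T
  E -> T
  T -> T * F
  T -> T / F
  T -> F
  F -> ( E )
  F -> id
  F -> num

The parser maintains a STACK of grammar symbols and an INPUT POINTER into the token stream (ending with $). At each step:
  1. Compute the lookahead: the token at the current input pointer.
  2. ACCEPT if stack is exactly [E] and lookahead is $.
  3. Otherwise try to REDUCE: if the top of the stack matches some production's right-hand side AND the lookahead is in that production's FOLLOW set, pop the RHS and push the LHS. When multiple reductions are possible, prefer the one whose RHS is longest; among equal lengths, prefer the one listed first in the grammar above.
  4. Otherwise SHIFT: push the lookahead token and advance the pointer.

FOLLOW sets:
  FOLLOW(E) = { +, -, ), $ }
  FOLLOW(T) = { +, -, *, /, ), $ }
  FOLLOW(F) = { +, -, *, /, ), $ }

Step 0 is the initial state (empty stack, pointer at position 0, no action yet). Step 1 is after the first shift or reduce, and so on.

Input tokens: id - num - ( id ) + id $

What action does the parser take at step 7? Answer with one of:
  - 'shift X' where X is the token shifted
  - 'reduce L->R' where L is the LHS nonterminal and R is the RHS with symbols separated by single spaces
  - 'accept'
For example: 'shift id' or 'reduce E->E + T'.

Answer: reduce F->num

Derivation:
Step 1: shift id. Stack=[id] ptr=1 lookahead=- remaining=[- num - ( id ) + id $]
Step 2: reduce F->id. Stack=[F] ptr=1 lookahead=- remaining=[- num - ( id ) + id $]
Step 3: reduce T->F. Stack=[T] ptr=1 lookahead=- remaining=[- num - ( id ) + id $]
Step 4: reduce E->T. Stack=[E] ptr=1 lookahead=- remaining=[- num - ( id ) + id $]
Step 5: shift -. Stack=[E -] ptr=2 lookahead=num remaining=[num - ( id ) + id $]
Step 6: shift num. Stack=[E - num] ptr=3 lookahead=- remaining=[- ( id ) + id $]
Step 7: reduce F->num. Stack=[E - F] ptr=3 lookahead=- remaining=[- ( id ) + id $]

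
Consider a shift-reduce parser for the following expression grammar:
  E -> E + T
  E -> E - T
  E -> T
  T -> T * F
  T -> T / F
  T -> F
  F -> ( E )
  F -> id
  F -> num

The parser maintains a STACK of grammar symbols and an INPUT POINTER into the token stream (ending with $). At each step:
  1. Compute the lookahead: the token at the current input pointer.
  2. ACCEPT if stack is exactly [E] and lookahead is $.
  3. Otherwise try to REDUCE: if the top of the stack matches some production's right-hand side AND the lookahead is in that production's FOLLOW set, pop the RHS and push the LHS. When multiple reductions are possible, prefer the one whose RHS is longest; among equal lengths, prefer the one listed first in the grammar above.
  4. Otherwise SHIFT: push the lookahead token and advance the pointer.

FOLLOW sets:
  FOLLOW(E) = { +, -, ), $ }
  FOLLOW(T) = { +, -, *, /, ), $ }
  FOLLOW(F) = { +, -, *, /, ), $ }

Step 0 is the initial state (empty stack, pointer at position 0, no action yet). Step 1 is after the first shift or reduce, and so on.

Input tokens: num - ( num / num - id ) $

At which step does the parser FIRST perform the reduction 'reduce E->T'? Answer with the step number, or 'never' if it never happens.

Answer: 4

Derivation:
Step 1: shift num. Stack=[num] ptr=1 lookahead=- remaining=[- ( num / num - id ) $]
Step 2: reduce F->num. Stack=[F] ptr=1 lookahead=- remaining=[- ( num / num - id ) $]
Step 3: reduce T->F. Stack=[T] ptr=1 lookahead=- remaining=[- ( num / num - id ) $]
Step 4: reduce E->T. Stack=[E] ptr=1 lookahead=- remaining=[- ( num / num - id ) $]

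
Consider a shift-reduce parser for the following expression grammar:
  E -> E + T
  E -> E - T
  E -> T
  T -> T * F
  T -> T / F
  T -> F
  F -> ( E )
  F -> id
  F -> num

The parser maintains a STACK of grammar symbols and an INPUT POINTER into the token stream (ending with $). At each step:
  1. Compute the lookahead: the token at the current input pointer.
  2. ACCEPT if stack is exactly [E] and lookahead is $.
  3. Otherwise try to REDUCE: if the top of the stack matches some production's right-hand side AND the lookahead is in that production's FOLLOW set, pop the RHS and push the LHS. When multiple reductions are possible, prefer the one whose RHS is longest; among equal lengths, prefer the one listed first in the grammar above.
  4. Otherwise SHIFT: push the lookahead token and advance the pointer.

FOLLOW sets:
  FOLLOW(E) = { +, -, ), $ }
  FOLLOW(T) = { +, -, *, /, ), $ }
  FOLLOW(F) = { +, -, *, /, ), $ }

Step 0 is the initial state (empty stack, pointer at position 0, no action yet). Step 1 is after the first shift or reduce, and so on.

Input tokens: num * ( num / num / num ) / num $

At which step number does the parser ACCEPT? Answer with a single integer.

Step 1: shift num. Stack=[num] ptr=1 lookahead=* remaining=[* ( num / num / num ) / num $]
Step 2: reduce F->num. Stack=[F] ptr=1 lookahead=* remaining=[* ( num / num / num ) / num $]
Step 3: reduce T->F. Stack=[T] ptr=1 lookahead=* remaining=[* ( num / num / num ) / num $]
Step 4: shift *. Stack=[T *] ptr=2 lookahead=( remaining=[( num / num / num ) / num $]
Step 5: shift (. Stack=[T * (] ptr=3 lookahead=num remaining=[num / num / num ) / num $]
Step 6: shift num. Stack=[T * ( num] ptr=4 lookahead=/ remaining=[/ num / num ) / num $]
Step 7: reduce F->num. Stack=[T * ( F] ptr=4 lookahead=/ remaining=[/ num / num ) / num $]
Step 8: reduce T->F. Stack=[T * ( T] ptr=4 lookahead=/ remaining=[/ num / num ) / num $]
Step 9: shift /. Stack=[T * ( T /] ptr=5 lookahead=num remaining=[num / num ) / num $]
Step 10: shift num. Stack=[T * ( T / num] ptr=6 lookahead=/ remaining=[/ num ) / num $]
Step 11: reduce F->num. Stack=[T * ( T / F] ptr=6 lookahead=/ remaining=[/ num ) / num $]
Step 12: reduce T->T / F. Stack=[T * ( T] ptr=6 lookahead=/ remaining=[/ num ) / num $]
Step 13: shift /. Stack=[T * ( T /] ptr=7 lookahead=num remaining=[num ) / num $]
Step 14: shift num. Stack=[T * ( T / num] ptr=8 lookahead=) remaining=[) / num $]
Step 15: reduce F->num. Stack=[T * ( T / F] ptr=8 lookahead=) remaining=[) / num $]
Step 16: reduce T->T / F. Stack=[T * ( T] ptr=8 lookahead=) remaining=[) / num $]
Step 17: reduce E->T. Stack=[T * ( E] ptr=8 lookahead=) remaining=[) / num $]
Step 18: shift ). Stack=[T * ( E )] ptr=9 lookahead=/ remaining=[/ num $]
Step 19: reduce F->( E ). Stack=[T * F] ptr=9 lookahead=/ remaining=[/ num $]
Step 20: reduce T->T * F. Stack=[T] ptr=9 lookahead=/ remaining=[/ num $]
Step 21: shift /. Stack=[T /] ptr=10 lookahead=num remaining=[num $]
Step 22: shift num. Stack=[T / num] ptr=11 lookahead=$ remaining=[$]
Step 23: reduce F->num. Stack=[T / F] ptr=11 lookahead=$ remaining=[$]
Step 24: reduce T->T / F. Stack=[T] ptr=11 lookahead=$ remaining=[$]
Step 25: reduce E->T. Stack=[E] ptr=11 lookahead=$ remaining=[$]
Step 26: accept. Stack=[E] ptr=11 lookahead=$ remaining=[$]

Answer: 26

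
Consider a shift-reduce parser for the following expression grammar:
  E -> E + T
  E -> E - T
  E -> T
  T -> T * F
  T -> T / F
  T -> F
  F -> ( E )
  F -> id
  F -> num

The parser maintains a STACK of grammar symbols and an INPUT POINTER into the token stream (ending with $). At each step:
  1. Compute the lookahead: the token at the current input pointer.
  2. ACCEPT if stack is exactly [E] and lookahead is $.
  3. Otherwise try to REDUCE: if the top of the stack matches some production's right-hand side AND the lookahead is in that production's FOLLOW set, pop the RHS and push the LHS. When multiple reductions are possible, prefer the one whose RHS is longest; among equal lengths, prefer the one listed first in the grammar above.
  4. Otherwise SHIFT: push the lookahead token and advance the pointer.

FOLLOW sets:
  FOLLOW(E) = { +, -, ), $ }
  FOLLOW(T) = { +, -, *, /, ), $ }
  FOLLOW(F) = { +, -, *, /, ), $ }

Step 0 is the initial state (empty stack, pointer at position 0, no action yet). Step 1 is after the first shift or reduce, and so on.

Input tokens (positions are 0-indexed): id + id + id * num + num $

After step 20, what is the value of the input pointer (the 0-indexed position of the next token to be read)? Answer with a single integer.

Answer: 9

Derivation:
Step 1: shift id. Stack=[id] ptr=1 lookahead=+ remaining=[+ id + id * num + num $]
Step 2: reduce F->id. Stack=[F] ptr=1 lookahead=+ remaining=[+ id + id * num + num $]
Step 3: reduce T->F. Stack=[T] ptr=1 lookahead=+ remaining=[+ id + id * num + num $]
Step 4: reduce E->T. Stack=[E] ptr=1 lookahead=+ remaining=[+ id + id * num + num $]
Step 5: shift +. Stack=[E +] ptr=2 lookahead=id remaining=[id + id * num + num $]
Step 6: shift id. Stack=[E + id] ptr=3 lookahead=+ remaining=[+ id * num + num $]
Step 7: reduce F->id. Stack=[E + F] ptr=3 lookahead=+ remaining=[+ id * num + num $]
Step 8: reduce T->F. Stack=[E + T] ptr=3 lookahead=+ remaining=[+ id * num + num $]
Step 9: reduce E->E + T. Stack=[E] ptr=3 lookahead=+ remaining=[+ id * num + num $]
Step 10: shift +. Stack=[E +] ptr=4 lookahead=id remaining=[id * num + num $]
Step 11: shift id. Stack=[E + id] ptr=5 lookahead=* remaining=[* num + num $]
Step 12: reduce F->id. Stack=[E + F] ptr=5 lookahead=* remaining=[* num + num $]
Step 13: reduce T->F. Stack=[E + T] ptr=5 lookahead=* remaining=[* num + num $]
Step 14: shift *. Stack=[E + T *] ptr=6 lookahead=num remaining=[num + num $]
Step 15: shift num. Stack=[E + T * num] ptr=7 lookahead=+ remaining=[+ num $]
Step 16: reduce F->num. Stack=[E + T * F] ptr=7 lookahead=+ remaining=[+ num $]
Step 17: reduce T->T * F. Stack=[E + T] ptr=7 lookahead=+ remaining=[+ num $]
Step 18: reduce E->E + T. Stack=[E] ptr=7 lookahead=+ remaining=[+ num $]
Step 19: shift +. Stack=[E +] ptr=8 lookahead=num remaining=[num $]
Step 20: shift num. Stack=[E + num] ptr=9 lookahead=$ remaining=[$]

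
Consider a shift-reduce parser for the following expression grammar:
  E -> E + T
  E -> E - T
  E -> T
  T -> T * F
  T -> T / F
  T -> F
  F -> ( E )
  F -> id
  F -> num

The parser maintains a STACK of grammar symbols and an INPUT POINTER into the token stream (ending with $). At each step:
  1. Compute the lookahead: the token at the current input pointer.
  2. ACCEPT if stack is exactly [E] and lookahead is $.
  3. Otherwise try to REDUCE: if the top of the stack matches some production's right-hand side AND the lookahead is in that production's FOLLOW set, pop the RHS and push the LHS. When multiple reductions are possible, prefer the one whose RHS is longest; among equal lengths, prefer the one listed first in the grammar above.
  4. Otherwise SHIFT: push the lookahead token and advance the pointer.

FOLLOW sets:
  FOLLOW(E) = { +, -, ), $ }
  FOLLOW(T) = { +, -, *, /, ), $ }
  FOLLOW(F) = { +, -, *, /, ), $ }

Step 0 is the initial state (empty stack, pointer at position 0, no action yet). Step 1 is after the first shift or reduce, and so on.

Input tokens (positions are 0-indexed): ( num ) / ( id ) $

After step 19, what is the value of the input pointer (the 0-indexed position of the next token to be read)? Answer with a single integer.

Step 1: shift (. Stack=[(] ptr=1 lookahead=num remaining=[num ) / ( id ) $]
Step 2: shift num. Stack=[( num] ptr=2 lookahead=) remaining=[) / ( id ) $]
Step 3: reduce F->num. Stack=[( F] ptr=2 lookahead=) remaining=[) / ( id ) $]
Step 4: reduce T->F. Stack=[( T] ptr=2 lookahead=) remaining=[) / ( id ) $]
Step 5: reduce E->T. Stack=[( E] ptr=2 lookahead=) remaining=[) / ( id ) $]
Step 6: shift ). Stack=[( E )] ptr=3 lookahead=/ remaining=[/ ( id ) $]
Step 7: reduce F->( E ). Stack=[F] ptr=3 lookahead=/ remaining=[/ ( id ) $]
Step 8: reduce T->F. Stack=[T] ptr=3 lookahead=/ remaining=[/ ( id ) $]
Step 9: shift /. Stack=[T /] ptr=4 lookahead=( remaining=[( id ) $]
Step 10: shift (. Stack=[T / (] ptr=5 lookahead=id remaining=[id ) $]
Step 11: shift id. Stack=[T / ( id] ptr=6 lookahead=) remaining=[) $]
Step 12: reduce F->id. Stack=[T / ( F] ptr=6 lookahead=) remaining=[) $]
Step 13: reduce T->F. Stack=[T / ( T] ptr=6 lookahead=) remaining=[) $]
Step 14: reduce E->T. Stack=[T / ( E] ptr=6 lookahead=) remaining=[) $]
Step 15: shift ). Stack=[T / ( E )] ptr=7 lookahead=$ remaining=[$]
Step 16: reduce F->( E ). Stack=[T / F] ptr=7 lookahead=$ remaining=[$]
Step 17: reduce T->T / F. Stack=[T] ptr=7 lookahead=$ remaining=[$]
Step 18: reduce E->T. Stack=[E] ptr=7 lookahead=$ remaining=[$]
Step 19: accept. Stack=[E] ptr=7 lookahead=$ remaining=[$]

Answer: 7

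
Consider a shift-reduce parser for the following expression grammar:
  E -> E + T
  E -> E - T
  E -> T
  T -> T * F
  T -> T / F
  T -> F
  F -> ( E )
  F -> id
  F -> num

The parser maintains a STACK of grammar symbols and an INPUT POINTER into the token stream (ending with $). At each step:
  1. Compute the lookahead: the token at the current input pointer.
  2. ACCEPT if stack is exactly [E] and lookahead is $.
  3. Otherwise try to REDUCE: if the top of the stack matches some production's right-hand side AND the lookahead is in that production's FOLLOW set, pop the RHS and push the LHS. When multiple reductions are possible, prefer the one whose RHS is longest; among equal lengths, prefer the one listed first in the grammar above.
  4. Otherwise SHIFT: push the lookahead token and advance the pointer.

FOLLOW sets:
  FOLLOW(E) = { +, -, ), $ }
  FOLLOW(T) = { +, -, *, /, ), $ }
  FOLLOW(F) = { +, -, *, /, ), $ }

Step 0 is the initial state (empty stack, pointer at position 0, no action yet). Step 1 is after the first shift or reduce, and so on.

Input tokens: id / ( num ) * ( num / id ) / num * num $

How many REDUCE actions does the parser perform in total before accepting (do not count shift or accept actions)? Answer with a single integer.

Answer: 19

Derivation:
Step 1: shift id. Stack=[id] ptr=1 lookahead=/ remaining=[/ ( num ) * ( num / id ) / num * num $]
Step 2: reduce F->id. Stack=[F] ptr=1 lookahead=/ remaining=[/ ( num ) * ( num / id ) / num * num $]
Step 3: reduce T->F. Stack=[T] ptr=1 lookahead=/ remaining=[/ ( num ) * ( num / id ) / num * num $]
Step 4: shift /. Stack=[T /] ptr=2 lookahead=( remaining=[( num ) * ( num / id ) / num * num $]
Step 5: shift (. Stack=[T / (] ptr=3 lookahead=num remaining=[num ) * ( num / id ) / num * num $]
Step 6: shift num. Stack=[T / ( num] ptr=4 lookahead=) remaining=[) * ( num / id ) / num * num $]
Step 7: reduce F->num. Stack=[T / ( F] ptr=4 lookahead=) remaining=[) * ( num / id ) / num * num $]
Step 8: reduce T->F. Stack=[T / ( T] ptr=4 lookahead=) remaining=[) * ( num / id ) / num * num $]
Step 9: reduce E->T. Stack=[T / ( E] ptr=4 lookahead=) remaining=[) * ( num / id ) / num * num $]
Step 10: shift ). Stack=[T / ( E )] ptr=5 lookahead=* remaining=[* ( num / id ) / num * num $]
Step 11: reduce F->( E ). Stack=[T / F] ptr=5 lookahead=* remaining=[* ( num / id ) / num * num $]
Step 12: reduce T->T / F. Stack=[T] ptr=5 lookahead=* remaining=[* ( num / id ) / num * num $]
Step 13: shift *. Stack=[T *] ptr=6 lookahead=( remaining=[( num / id ) / num * num $]
Step 14: shift (. Stack=[T * (] ptr=7 lookahead=num remaining=[num / id ) / num * num $]
Step 15: shift num. Stack=[T * ( num] ptr=8 lookahead=/ remaining=[/ id ) / num * num $]
Step 16: reduce F->num. Stack=[T * ( F] ptr=8 lookahead=/ remaining=[/ id ) / num * num $]
Step 17: reduce T->F. Stack=[T * ( T] ptr=8 lookahead=/ remaining=[/ id ) / num * num $]
Step 18: shift /. Stack=[T * ( T /] ptr=9 lookahead=id remaining=[id ) / num * num $]
Step 19: shift id. Stack=[T * ( T / id] ptr=10 lookahead=) remaining=[) / num * num $]
Step 20: reduce F->id. Stack=[T * ( T / F] ptr=10 lookahead=) remaining=[) / num * num $]
Step 21: reduce T->T / F. Stack=[T * ( T] ptr=10 lookahead=) remaining=[) / num * num $]
Step 22: reduce E->T. Stack=[T * ( E] ptr=10 lookahead=) remaining=[) / num * num $]
Step 23: shift ). Stack=[T * ( E )] ptr=11 lookahead=/ remaining=[/ num * num $]
Step 24: reduce F->( E ). Stack=[T * F] ptr=11 lookahead=/ remaining=[/ num * num $]
Step 25: reduce T->T * F. Stack=[T] ptr=11 lookahead=/ remaining=[/ num * num $]
Step 26: shift /. Stack=[T /] ptr=12 lookahead=num remaining=[num * num $]
Step 27: shift num. Stack=[T / num] ptr=13 lookahead=* remaining=[* num $]
Step 28: reduce F->num. Stack=[T / F] ptr=13 lookahead=* remaining=[* num $]
Step 29: reduce T->T / F. Stack=[T] ptr=13 lookahead=* remaining=[* num $]
Step 30: shift *. Stack=[T *] ptr=14 lookahead=num remaining=[num $]
Step 31: shift num. Stack=[T * num] ptr=15 lookahead=$ remaining=[$]
Step 32: reduce F->num. Stack=[T * F] ptr=15 lookahead=$ remaining=[$]
Step 33: reduce T->T * F. Stack=[T] ptr=15 lookahead=$ remaining=[$]
Step 34: reduce E->T. Stack=[E] ptr=15 lookahead=$ remaining=[$]
Step 35: accept. Stack=[E] ptr=15 lookahead=$ remaining=[$]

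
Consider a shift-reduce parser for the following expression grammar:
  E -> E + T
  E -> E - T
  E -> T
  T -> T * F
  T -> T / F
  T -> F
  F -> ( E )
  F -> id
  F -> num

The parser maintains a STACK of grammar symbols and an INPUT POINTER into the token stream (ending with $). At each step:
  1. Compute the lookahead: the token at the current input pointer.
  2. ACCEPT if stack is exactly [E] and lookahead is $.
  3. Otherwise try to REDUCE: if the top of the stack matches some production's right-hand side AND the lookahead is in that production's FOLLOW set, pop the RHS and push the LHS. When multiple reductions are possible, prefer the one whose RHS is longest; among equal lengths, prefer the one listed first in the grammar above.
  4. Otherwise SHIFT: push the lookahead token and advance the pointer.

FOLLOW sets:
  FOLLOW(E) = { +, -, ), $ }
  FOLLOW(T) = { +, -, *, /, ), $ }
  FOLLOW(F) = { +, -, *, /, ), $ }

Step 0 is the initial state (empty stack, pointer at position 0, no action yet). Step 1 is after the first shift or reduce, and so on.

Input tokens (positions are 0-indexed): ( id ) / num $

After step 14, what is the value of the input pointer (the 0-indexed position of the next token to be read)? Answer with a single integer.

Step 1: shift (. Stack=[(] ptr=1 lookahead=id remaining=[id ) / num $]
Step 2: shift id. Stack=[( id] ptr=2 lookahead=) remaining=[) / num $]
Step 3: reduce F->id. Stack=[( F] ptr=2 lookahead=) remaining=[) / num $]
Step 4: reduce T->F. Stack=[( T] ptr=2 lookahead=) remaining=[) / num $]
Step 5: reduce E->T. Stack=[( E] ptr=2 lookahead=) remaining=[) / num $]
Step 6: shift ). Stack=[( E )] ptr=3 lookahead=/ remaining=[/ num $]
Step 7: reduce F->( E ). Stack=[F] ptr=3 lookahead=/ remaining=[/ num $]
Step 8: reduce T->F. Stack=[T] ptr=3 lookahead=/ remaining=[/ num $]
Step 9: shift /. Stack=[T /] ptr=4 lookahead=num remaining=[num $]
Step 10: shift num. Stack=[T / num] ptr=5 lookahead=$ remaining=[$]
Step 11: reduce F->num. Stack=[T / F] ptr=5 lookahead=$ remaining=[$]
Step 12: reduce T->T / F. Stack=[T] ptr=5 lookahead=$ remaining=[$]
Step 13: reduce E->T. Stack=[E] ptr=5 lookahead=$ remaining=[$]
Step 14: accept. Stack=[E] ptr=5 lookahead=$ remaining=[$]

Answer: 5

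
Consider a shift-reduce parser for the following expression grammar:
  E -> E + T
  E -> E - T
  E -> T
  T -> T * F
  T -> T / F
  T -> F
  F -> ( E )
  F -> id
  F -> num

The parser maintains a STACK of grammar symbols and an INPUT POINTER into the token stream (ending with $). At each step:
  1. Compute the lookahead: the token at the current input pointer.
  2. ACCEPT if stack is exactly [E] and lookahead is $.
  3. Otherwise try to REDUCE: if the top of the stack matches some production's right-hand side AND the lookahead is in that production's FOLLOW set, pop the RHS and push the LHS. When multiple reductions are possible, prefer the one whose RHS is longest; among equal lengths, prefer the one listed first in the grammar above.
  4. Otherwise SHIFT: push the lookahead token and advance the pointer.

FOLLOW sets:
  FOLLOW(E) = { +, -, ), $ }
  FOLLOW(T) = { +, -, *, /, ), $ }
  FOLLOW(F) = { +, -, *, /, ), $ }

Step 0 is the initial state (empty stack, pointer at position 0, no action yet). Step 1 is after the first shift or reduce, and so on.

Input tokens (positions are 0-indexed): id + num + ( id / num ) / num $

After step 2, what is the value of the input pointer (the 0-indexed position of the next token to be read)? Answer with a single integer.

Step 1: shift id. Stack=[id] ptr=1 lookahead=+ remaining=[+ num + ( id / num ) / num $]
Step 2: reduce F->id. Stack=[F] ptr=1 lookahead=+ remaining=[+ num + ( id / num ) / num $]

Answer: 1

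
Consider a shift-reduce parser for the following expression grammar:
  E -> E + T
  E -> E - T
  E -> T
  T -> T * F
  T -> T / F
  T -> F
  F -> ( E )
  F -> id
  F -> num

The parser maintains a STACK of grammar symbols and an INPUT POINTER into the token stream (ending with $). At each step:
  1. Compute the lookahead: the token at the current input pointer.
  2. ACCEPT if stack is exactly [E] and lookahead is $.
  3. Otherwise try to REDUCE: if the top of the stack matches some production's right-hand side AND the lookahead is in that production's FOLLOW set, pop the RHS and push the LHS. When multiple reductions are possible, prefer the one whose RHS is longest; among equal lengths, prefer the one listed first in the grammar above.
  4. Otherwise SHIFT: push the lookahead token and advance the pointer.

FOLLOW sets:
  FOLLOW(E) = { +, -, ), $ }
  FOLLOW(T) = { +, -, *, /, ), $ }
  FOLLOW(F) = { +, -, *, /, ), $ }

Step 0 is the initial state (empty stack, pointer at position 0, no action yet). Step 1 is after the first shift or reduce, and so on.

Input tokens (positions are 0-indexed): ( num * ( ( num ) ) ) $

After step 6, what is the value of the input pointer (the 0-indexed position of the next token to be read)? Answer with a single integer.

Step 1: shift (. Stack=[(] ptr=1 lookahead=num remaining=[num * ( ( num ) ) ) $]
Step 2: shift num. Stack=[( num] ptr=2 lookahead=* remaining=[* ( ( num ) ) ) $]
Step 3: reduce F->num. Stack=[( F] ptr=2 lookahead=* remaining=[* ( ( num ) ) ) $]
Step 4: reduce T->F. Stack=[( T] ptr=2 lookahead=* remaining=[* ( ( num ) ) ) $]
Step 5: shift *. Stack=[( T *] ptr=3 lookahead=( remaining=[( ( num ) ) ) $]
Step 6: shift (. Stack=[( T * (] ptr=4 lookahead=( remaining=[( num ) ) ) $]

Answer: 4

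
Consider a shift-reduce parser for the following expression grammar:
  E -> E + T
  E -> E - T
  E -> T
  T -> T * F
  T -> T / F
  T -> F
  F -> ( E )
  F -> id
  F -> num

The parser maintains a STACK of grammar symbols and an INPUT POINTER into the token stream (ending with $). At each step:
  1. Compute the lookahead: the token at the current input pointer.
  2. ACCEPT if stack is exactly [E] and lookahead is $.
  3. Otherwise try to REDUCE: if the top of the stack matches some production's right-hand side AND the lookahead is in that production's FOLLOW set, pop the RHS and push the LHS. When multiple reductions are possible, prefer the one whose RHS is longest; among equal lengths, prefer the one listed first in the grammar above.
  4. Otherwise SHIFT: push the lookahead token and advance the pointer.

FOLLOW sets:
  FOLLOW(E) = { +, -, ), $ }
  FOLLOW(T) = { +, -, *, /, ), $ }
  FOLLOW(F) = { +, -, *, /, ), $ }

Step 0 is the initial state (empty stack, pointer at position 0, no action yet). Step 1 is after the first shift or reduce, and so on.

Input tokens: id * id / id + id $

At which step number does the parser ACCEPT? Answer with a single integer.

Answer: 18

Derivation:
Step 1: shift id. Stack=[id] ptr=1 lookahead=* remaining=[* id / id + id $]
Step 2: reduce F->id. Stack=[F] ptr=1 lookahead=* remaining=[* id / id + id $]
Step 3: reduce T->F. Stack=[T] ptr=1 lookahead=* remaining=[* id / id + id $]
Step 4: shift *. Stack=[T *] ptr=2 lookahead=id remaining=[id / id + id $]
Step 5: shift id. Stack=[T * id] ptr=3 lookahead=/ remaining=[/ id + id $]
Step 6: reduce F->id. Stack=[T * F] ptr=3 lookahead=/ remaining=[/ id + id $]
Step 7: reduce T->T * F. Stack=[T] ptr=3 lookahead=/ remaining=[/ id + id $]
Step 8: shift /. Stack=[T /] ptr=4 lookahead=id remaining=[id + id $]
Step 9: shift id. Stack=[T / id] ptr=5 lookahead=+ remaining=[+ id $]
Step 10: reduce F->id. Stack=[T / F] ptr=5 lookahead=+ remaining=[+ id $]
Step 11: reduce T->T / F. Stack=[T] ptr=5 lookahead=+ remaining=[+ id $]
Step 12: reduce E->T. Stack=[E] ptr=5 lookahead=+ remaining=[+ id $]
Step 13: shift +. Stack=[E +] ptr=6 lookahead=id remaining=[id $]
Step 14: shift id. Stack=[E + id] ptr=7 lookahead=$ remaining=[$]
Step 15: reduce F->id. Stack=[E + F] ptr=7 lookahead=$ remaining=[$]
Step 16: reduce T->F. Stack=[E + T] ptr=7 lookahead=$ remaining=[$]
Step 17: reduce E->E + T. Stack=[E] ptr=7 lookahead=$ remaining=[$]
Step 18: accept. Stack=[E] ptr=7 lookahead=$ remaining=[$]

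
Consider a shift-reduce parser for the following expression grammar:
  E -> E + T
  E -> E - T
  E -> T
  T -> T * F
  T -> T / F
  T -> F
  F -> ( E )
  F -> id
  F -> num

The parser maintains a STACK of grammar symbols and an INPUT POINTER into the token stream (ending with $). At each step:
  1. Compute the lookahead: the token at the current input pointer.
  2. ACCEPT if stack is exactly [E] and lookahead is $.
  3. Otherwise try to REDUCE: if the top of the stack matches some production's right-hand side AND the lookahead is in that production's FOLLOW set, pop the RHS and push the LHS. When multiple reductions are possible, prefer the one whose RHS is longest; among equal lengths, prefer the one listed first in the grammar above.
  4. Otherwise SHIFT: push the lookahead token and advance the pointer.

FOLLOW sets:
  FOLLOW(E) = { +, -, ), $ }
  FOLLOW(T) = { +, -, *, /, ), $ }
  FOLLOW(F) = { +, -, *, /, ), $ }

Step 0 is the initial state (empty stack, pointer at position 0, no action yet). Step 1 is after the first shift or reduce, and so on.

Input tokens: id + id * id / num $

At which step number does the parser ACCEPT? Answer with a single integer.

Answer: 18

Derivation:
Step 1: shift id. Stack=[id] ptr=1 lookahead=+ remaining=[+ id * id / num $]
Step 2: reduce F->id. Stack=[F] ptr=1 lookahead=+ remaining=[+ id * id / num $]
Step 3: reduce T->F. Stack=[T] ptr=1 lookahead=+ remaining=[+ id * id / num $]
Step 4: reduce E->T. Stack=[E] ptr=1 lookahead=+ remaining=[+ id * id / num $]
Step 5: shift +. Stack=[E +] ptr=2 lookahead=id remaining=[id * id / num $]
Step 6: shift id. Stack=[E + id] ptr=3 lookahead=* remaining=[* id / num $]
Step 7: reduce F->id. Stack=[E + F] ptr=3 lookahead=* remaining=[* id / num $]
Step 8: reduce T->F. Stack=[E + T] ptr=3 lookahead=* remaining=[* id / num $]
Step 9: shift *. Stack=[E + T *] ptr=4 lookahead=id remaining=[id / num $]
Step 10: shift id. Stack=[E + T * id] ptr=5 lookahead=/ remaining=[/ num $]
Step 11: reduce F->id. Stack=[E + T * F] ptr=5 lookahead=/ remaining=[/ num $]
Step 12: reduce T->T * F. Stack=[E + T] ptr=5 lookahead=/ remaining=[/ num $]
Step 13: shift /. Stack=[E + T /] ptr=6 lookahead=num remaining=[num $]
Step 14: shift num. Stack=[E + T / num] ptr=7 lookahead=$ remaining=[$]
Step 15: reduce F->num. Stack=[E + T / F] ptr=7 lookahead=$ remaining=[$]
Step 16: reduce T->T / F. Stack=[E + T] ptr=7 lookahead=$ remaining=[$]
Step 17: reduce E->E + T. Stack=[E] ptr=7 lookahead=$ remaining=[$]
Step 18: accept. Stack=[E] ptr=7 lookahead=$ remaining=[$]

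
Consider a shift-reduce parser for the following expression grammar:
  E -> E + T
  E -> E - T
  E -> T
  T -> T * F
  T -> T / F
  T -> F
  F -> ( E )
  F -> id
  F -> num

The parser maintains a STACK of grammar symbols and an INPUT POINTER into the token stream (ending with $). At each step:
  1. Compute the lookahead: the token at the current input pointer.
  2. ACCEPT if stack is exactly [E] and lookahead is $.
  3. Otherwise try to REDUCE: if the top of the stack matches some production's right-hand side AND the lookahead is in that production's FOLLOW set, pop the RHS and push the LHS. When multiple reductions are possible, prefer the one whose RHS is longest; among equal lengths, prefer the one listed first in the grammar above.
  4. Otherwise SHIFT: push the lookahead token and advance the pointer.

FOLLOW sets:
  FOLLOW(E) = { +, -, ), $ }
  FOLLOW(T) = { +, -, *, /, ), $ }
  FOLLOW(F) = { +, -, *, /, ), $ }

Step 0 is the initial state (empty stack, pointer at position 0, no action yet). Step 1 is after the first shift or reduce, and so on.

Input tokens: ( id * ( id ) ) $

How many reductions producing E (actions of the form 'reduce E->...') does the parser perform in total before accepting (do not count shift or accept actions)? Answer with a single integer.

Answer: 3

Derivation:
Step 1: shift (. Stack=[(] ptr=1 lookahead=id remaining=[id * ( id ) ) $]
Step 2: shift id. Stack=[( id] ptr=2 lookahead=* remaining=[* ( id ) ) $]
Step 3: reduce F->id. Stack=[( F] ptr=2 lookahead=* remaining=[* ( id ) ) $]
Step 4: reduce T->F. Stack=[( T] ptr=2 lookahead=* remaining=[* ( id ) ) $]
Step 5: shift *. Stack=[( T *] ptr=3 lookahead=( remaining=[( id ) ) $]
Step 6: shift (. Stack=[( T * (] ptr=4 lookahead=id remaining=[id ) ) $]
Step 7: shift id. Stack=[( T * ( id] ptr=5 lookahead=) remaining=[) ) $]
Step 8: reduce F->id. Stack=[( T * ( F] ptr=5 lookahead=) remaining=[) ) $]
Step 9: reduce T->F. Stack=[( T * ( T] ptr=5 lookahead=) remaining=[) ) $]
Step 10: reduce E->T. Stack=[( T * ( E] ptr=5 lookahead=) remaining=[) ) $]
Step 11: shift ). Stack=[( T * ( E )] ptr=6 lookahead=) remaining=[) $]
Step 12: reduce F->( E ). Stack=[( T * F] ptr=6 lookahead=) remaining=[) $]
Step 13: reduce T->T * F. Stack=[( T] ptr=6 lookahead=) remaining=[) $]
Step 14: reduce E->T. Stack=[( E] ptr=6 lookahead=) remaining=[) $]
Step 15: shift ). Stack=[( E )] ptr=7 lookahead=$ remaining=[$]
Step 16: reduce F->( E ). Stack=[F] ptr=7 lookahead=$ remaining=[$]
Step 17: reduce T->F. Stack=[T] ptr=7 lookahead=$ remaining=[$]
Step 18: reduce E->T. Stack=[E] ptr=7 lookahead=$ remaining=[$]
Step 19: accept. Stack=[E] ptr=7 lookahead=$ remaining=[$]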